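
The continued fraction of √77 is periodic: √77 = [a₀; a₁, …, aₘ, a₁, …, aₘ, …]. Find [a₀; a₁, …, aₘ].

[8; 1, 3, 2, 3, 1, 16]

a₀ = ⌊√77⌋ = 8.
With m₀=0, d₀=1 and mₖ₊₁ = dₖaₖ − mₖ, dₖ₊₁ = (n − mₖ₊₁²)/dₖ, aₖ₊₁ = ⌊(a₀+mₖ₊₁)/dₖ₊₁⌋:
  k=1: m=8, d=13, a=1
  k=2: m=5, d=4, a=3
  k=3: m=7, d=7, a=2
  k=4: m=7, d=4, a=3
  k=5: m=5, d=13, a=1
  k=6: m=8, d=1, a=16
d=1 and a=2a₀=16 at k=6, so the next step gives (m, d) = (8, 13) again — its k=1 value — and the period has length 6.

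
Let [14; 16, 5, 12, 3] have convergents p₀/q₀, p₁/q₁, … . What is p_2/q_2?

Using pₖ = aₖpₖ₋₁ + pₖ₋₂, qₖ = aₖqₖ₋₁ + qₖ₋₂ (with p₋₁=1, p₋₂=0, q₋₁=0, q₋₂=1):
  k=0: a=14, p=14, q=1
  k=1: a=16, p=225, q=16
  k=2: a=5, p=1139, q=81

1139/81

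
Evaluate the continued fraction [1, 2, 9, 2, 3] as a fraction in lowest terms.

Using pₖ = aₖpₖ₋₁ + pₖ₋₂ and qₖ = aₖqₖ₋₁ + qₖ₋₂:
  k=0: a=1, p=1, q=1
  k=1: a=2, p=3, q=2
  k=2: a=9, p=28, q=19
  k=3: a=2, p=59, q=40
  k=4: a=3, p=205, q=139

205/139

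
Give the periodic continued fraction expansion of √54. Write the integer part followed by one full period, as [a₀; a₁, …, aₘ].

a₀ = ⌊√54⌋ = 7.
With m₀=0, d₀=1 and mₖ₊₁ = dₖaₖ − mₖ, dₖ₊₁ = (n − mₖ₊₁²)/dₖ, aₖ₊₁ = ⌊(a₀+mₖ₊₁)/dₖ₊₁⌋:
  k=1: m=7, d=5, a=2
  k=2: m=3, d=9, a=1
  k=3: m=6, d=2, a=6
  k=4: m=6, d=9, a=1
  k=5: m=3, d=5, a=2
  k=6: m=7, d=1, a=14
d=1 and a=2a₀=14 at k=6, so the next step gives (m, d) = (7, 5) again — its k=1 value — and the period has length 6.

[7; 2, 1, 6, 1, 2, 14]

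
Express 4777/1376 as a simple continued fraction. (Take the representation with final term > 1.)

4777 = 3*1376 + 649
1376 = 2*649 + 78
649 = 8*78 + 25
78 = 3*25 + 3
25 = 8*3 + 1
3 = 3*1 + 0  (stop)
So 4777/1376 = [3; 2, 8, 3, 8, 3].

[3; 2, 8, 3, 8, 3]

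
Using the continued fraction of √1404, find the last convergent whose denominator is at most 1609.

√1404 = [37; 2, 7, 1, 4, 1, 7, 2, 74, …] (period length 8).
Convergents:
  p_0/q_0 = 37/1
  p_1/q_1 = 75/2
  p_2/q_2 = 562/15
  p_3/q_3 = 637/17
  p_4/q_4 = 3110/83
  p_5/q_5 = 3747/100
  p_6/q_6 = 29339/783
  p_7/q_7 = 62425/1666
q_6 = 783 ≤ 1609 < 1666 = q_7, so the answer is 29339/783.

29339/783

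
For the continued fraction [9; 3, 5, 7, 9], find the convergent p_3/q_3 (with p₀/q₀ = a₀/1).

Using pₖ = aₖpₖ₋₁ + pₖ₋₂, qₖ = aₖqₖ₋₁ + qₖ₋₂ (with p₋₁=1, p₋₂=0, q₋₁=0, q₋₂=1):
  k=0: a=9, p=9, q=1
  k=1: a=3, p=28, q=3
  k=2: a=5, p=149, q=16
  k=3: a=7, p=1071, q=115

1071/115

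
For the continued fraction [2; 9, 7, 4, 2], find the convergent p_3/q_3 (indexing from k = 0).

Using pₖ = aₖpₖ₋₁ + pₖ₋₂, qₖ = aₖqₖ₋₁ + qₖ₋₂ (with p₋₁=1, p₋₂=0, q₋₁=0, q₋₂=1):
  k=0: a=2, p=2, q=1
  k=1: a=9, p=19, q=9
  k=2: a=7, p=135, q=64
  k=3: a=4, p=559, q=265

559/265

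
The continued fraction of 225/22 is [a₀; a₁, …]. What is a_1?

4

225 = 10·22 + 5   →  a_0 = 10
22 = 4·5 + 2   →  a_1 = 4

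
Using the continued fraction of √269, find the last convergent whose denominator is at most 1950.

√269 = [16; 2, 2, 32, …] (period length 3).
Convergents:
  p_0/q_0 = 16/1
  p_1/q_1 = 33/2
  p_2/q_2 = 82/5
  p_3/q_3 = 2657/162
  p_4/q_4 = 5396/329
  p_5/q_5 = 13449/820
  p_6/q_6 = 435764/26569
q_5 = 820 ≤ 1950 < 26569 = q_6, so the answer is 13449/820.

13449/820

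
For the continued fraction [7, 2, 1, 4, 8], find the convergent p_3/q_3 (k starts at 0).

Using pₖ = aₖpₖ₋₁ + pₖ₋₂, qₖ = aₖqₖ₋₁ + qₖ₋₂ (with p₋₁=1, p₋₂=0, q₋₁=0, q₋₂=1):
  k=0: a=7, p=7, q=1
  k=1: a=2, p=15, q=2
  k=2: a=1, p=22, q=3
  k=3: a=4, p=103, q=14

103/14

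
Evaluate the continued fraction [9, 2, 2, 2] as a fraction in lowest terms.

Fold from the inside: start with 2/1.
  2 + 1/2 = 5/2
  2 + 2/5 = 12/5
  9 + 5/12 = 113/12

113/12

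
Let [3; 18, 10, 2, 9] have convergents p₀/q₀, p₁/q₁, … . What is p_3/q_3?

Using pₖ = aₖpₖ₋₁ + pₖ₋₂, qₖ = aₖqₖ₋₁ + qₖ₋₂ (with p₋₁=1, p₋₂=0, q₋₁=0, q₋₂=1):
  k=0: a=3, p=3, q=1
  k=1: a=18, p=55, q=18
  k=2: a=10, p=553, q=181
  k=3: a=2, p=1161, q=380

1161/380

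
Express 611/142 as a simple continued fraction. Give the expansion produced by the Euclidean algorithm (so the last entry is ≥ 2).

[4; 3, 3, 3, 4]

611 = 4×142 + 43
142 = 3×43 + 13
43 = 3×13 + 4
13 = 3×4 + 1
4 = 4×1 + 0  (stop)
So 611/142 = [4; 3, 3, 3, 4].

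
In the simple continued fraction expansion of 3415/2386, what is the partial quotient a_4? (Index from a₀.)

3

3415 = 1·2386 + 1029   →  a_0 = 1
2386 = 2·1029 + 328   →  a_1 = 2
1029 = 3·328 + 45   →  a_2 = 3
328 = 7·45 + 13   →  a_3 = 7
45 = 3·13 + 6   →  a_4 = 3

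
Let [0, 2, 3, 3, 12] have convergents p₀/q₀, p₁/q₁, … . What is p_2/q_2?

3/7

Using pₖ = aₖpₖ₋₁ + pₖ₋₂, qₖ = aₖqₖ₋₁ + qₖ₋₂ (with p₋₁=1, p₋₂=0, q₋₁=0, q₋₂=1):
  k=0: a=0, p=0, q=1
  k=1: a=2, p=1, q=2
  k=2: a=3, p=3, q=7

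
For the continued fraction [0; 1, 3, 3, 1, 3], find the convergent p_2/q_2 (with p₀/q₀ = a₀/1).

3/4

Using pₖ = aₖpₖ₋₁ + pₖ₋₂, qₖ = aₖqₖ₋₁ + qₖ₋₂ (with p₋₁=1, p₋₂=0, q₋₁=0, q₋₂=1):
  k=0: a=0, p=0, q=1
  k=1: a=1, p=1, q=1
  k=2: a=3, p=3, q=4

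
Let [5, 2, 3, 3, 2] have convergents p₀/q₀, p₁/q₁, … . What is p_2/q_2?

38/7

Using pₖ = aₖpₖ₋₁ + pₖ₋₂, qₖ = aₖqₖ₋₁ + qₖ₋₂ (with p₋₁=1, p₋₂=0, q₋₁=0, q₋₂=1):
  k=0: a=5, p=5, q=1
  k=1: a=2, p=11, q=2
  k=2: a=3, p=38, q=7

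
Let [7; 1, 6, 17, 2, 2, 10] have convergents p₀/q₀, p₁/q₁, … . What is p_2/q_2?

55/7

Using pₖ = aₖpₖ₋₁ + pₖ₋₂, qₖ = aₖqₖ₋₁ + qₖ₋₂ (with p₋₁=1, p₋₂=0, q₋₁=0, q₋₂=1):
  k=0: a=7, p=7, q=1
  k=1: a=1, p=8, q=1
  k=2: a=6, p=55, q=7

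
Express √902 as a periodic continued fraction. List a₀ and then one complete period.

[30; 30, 60]

a₀ = ⌊√902⌋ = 30.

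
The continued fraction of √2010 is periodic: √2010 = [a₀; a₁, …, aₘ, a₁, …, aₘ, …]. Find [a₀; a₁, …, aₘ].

a₀ = ⌊√2010⌋ = 44.
With m₀=0, d₀=1 and mₖ₊₁ = dₖaₖ − mₖ, dₖ₊₁ = (n − mₖ₊₁²)/dₖ, aₖ₊₁ = ⌊(a₀+mₖ₊₁)/dₖ₊₁⌋:
  k=1: m=44, d=74, a=1
  k=2: m=30, d=15, a=4
  k=3: m=30, d=74, a=1
  k=4: m=44, d=1, a=88
d=1 and a=2a₀=88 at k=4, so the next step gives (m, d) = (44, 74) again — its k=1 value — and the period has length 4.

[44; 1, 4, 1, 88]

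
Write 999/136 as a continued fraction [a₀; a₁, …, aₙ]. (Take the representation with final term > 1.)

[7; 2, 1, 8, 2, 2]

999 = 7×136 + 47
136 = 2×47 + 42
47 = 1×42 + 5
42 = 8×5 + 2
5 = 2×2 + 1
2 = 2×1 + 0  (stop)
So 999/136 = [7; 2, 1, 8, 2, 2].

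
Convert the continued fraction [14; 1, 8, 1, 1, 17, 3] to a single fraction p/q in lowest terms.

Using pₖ = aₖpₖ₋₁ + pₖ₋₂ and qₖ = aₖqₖ₋₁ + qₖ₋₂:
  k=0: a=14, p=14, q=1
  k=1: a=1, p=15, q=1
  k=2: a=8, p=134, q=9
  k=3: a=1, p=149, q=10
  k=4: a=1, p=283, q=19
  k=5: a=17, p=4960, q=333
  k=6: a=3, p=15163, q=1018

15163/1018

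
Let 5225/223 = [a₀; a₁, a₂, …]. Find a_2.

5225 = 23·223 + 96   →  a_0 = 23
223 = 2·96 + 31   →  a_1 = 2
96 = 3·31 + 3   →  a_2 = 3

3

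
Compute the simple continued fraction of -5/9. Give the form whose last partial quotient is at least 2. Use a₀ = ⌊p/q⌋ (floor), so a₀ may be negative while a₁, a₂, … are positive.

-5 = -1×9 + 4
9 = 2×4 + 1
4 = 4×1 + 0  (stop)
So -5/9 = [-1; 2, 4].

[-1; 2, 4]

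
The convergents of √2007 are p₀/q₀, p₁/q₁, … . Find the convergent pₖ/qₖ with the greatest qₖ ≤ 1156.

20115/449

√2007 = [44; 1, 3, 1, 88, …] (period length 4).
Convergents:
  p_0/q_0 = 44/1
  p_1/q_1 = 45/1
  p_2/q_2 = 179/4
  p_3/q_3 = 224/5
  p_4/q_4 = 19891/444
  p_5/q_5 = 20115/449
  p_6/q_6 = 80236/1791
q_5 = 449 ≤ 1156 < 1791 = q_6, so the answer is 20115/449.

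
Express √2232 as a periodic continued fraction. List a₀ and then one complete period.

[47; 4, 10, 4, 94]

a₀ = ⌊√2232⌋ = 47.
With m₀=0, d₀=1 and mₖ₊₁ = dₖaₖ − mₖ, dₖ₊₁ = (n − mₖ₊₁²)/dₖ, aₖ₊₁ = ⌊(a₀+mₖ₊₁)/dₖ₊₁⌋:
  k=1: m=47, d=23, a=4
  k=2: m=45, d=9, a=10
  k=3: m=45, d=23, a=4
  k=4: m=47, d=1, a=94
d=1 and a=2a₀=94 at k=4, so the next step gives (m, d) = (47, 23) again — its k=1 value — and the period has length 4.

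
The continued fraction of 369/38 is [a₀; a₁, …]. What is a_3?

2

369 = 9·38 + 27   →  a_0 = 9
38 = 1·27 + 11   →  a_1 = 1
27 = 2·11 + 5   →  a_2 = 2
11 = 2·5 + 1   →  a_3 = 2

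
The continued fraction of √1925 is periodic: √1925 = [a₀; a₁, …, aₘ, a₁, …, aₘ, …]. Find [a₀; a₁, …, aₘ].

a₀ = ⌊√1925⌋ = 43.
With m₀=0, d₀=1 and mₖ₊₁ = dₖaₖ − mₖ, dₖ₊₁ = (n − mₖ₊₁²)/dₖ, aₖ₊₁ = ⌊(a₀+mₖ₊₁)/dₖ₊₁⌋:
  k=1: m=43, d=76, a=1
  k=2: m=33, d=11, a=6
  k=3: m=33, d=76, a=1
  k=4: m=43, d=1, a=86
d=1 and a=2a₀=86 at k=4, so the next step gives (m, d) = (43, 76) again — its k=1 value — and the period has length 4.

[43; 1, 6, 1, 86]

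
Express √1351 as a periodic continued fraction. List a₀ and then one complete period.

a₀ = ⌊√1351⌋ = 36.

[36; 1, 3, 10, 3, 1, 72]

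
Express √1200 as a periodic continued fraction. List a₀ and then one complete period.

[34; 1, 1, 1, 3, 1, 1, 1, 68]

a₀ = ⌊√1200⌋ = 34.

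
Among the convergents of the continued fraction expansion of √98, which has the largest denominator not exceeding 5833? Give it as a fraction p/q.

√98 = [9; 1, 8, 1, 18, …] (period length 4).
Convergents:
  p_0/q_0 = 9/1
  p_1/q_1 = 10/1
  p_2/q_2 = 89/9
  p_3/q_3 = 99/10
  p_4/q_4 = 1871/189
  p_5/q_5 = 1970/199
  p_6/q_6 = 17631/1781
  p_7/q_7 = 19601/1980
  p_8/q_8 = 370449/37421
q_7 = 1980 ≤ 5833 < 37421 = q_8, so the answer is 19601/1980.

19601/1980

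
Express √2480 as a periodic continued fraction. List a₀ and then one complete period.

[49; 1, 3, 1, 98]

a₀ = ⌊√2480⌋ = 49.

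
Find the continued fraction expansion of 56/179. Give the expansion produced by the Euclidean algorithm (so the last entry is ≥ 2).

[0; 3, 5, 11]

56 = 0*179 + 56
179 = 3*56 + 11
56 = 5*11 + 1
11 = 11*1 + 0  (stop)
So 56/179 = [0; 3, 5, 11].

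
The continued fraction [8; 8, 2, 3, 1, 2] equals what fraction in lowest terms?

1713/211

Using pₖ = aₖpₖ₋₁ + pₖ₋₂ and qₖ = aₖqₖ₋₁ + qₖ₋₂:
  k=0: a=8, p=8, q=1
  k=1: a=8, p=65, q=8
  k=2: a=2, p=138, q=17
  k=3: a=3, p=479, q=59
  k=4: a=1, p=617, q=76
  k=5: a=2, p=1713, q=211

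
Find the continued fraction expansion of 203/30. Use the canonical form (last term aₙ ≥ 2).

203 = 6×30 + 23
30 = 1×23 + 7
23 = 3×7 + 2
7 = 3×2 + 1
2 = 2×1 + 0  (stop)
So 203/30 = [6; 1, 3, 3, 2].

[6; 1, 3, 3, 2]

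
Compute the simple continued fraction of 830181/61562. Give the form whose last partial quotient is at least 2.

[13; 2, 16, 2, 19, 5, 9]

830181 = 13·61562 + 29875
61562 = 2·29875 + 1812
29875 = 16·1812 + 883
1812 = 2·883 + 46
883 = 19·46 + 9
46 = 5·9 + 1
9 = 9·1 + 0  (stop)
So 830181/61562 = [13; 2, 16, 2, 19, 5, 9].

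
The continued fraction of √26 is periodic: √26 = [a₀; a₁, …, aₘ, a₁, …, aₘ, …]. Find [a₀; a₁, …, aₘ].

a₀ = ⌊√26⌋ = 5.
With m₀=0, d₀=1 and mₖ₊₁ = dₖaₖ − mₖ, dₖ₊₁ = (n − mₖ₊₁²)/dₖ, aₖ₊₁ = ⌊(a₀+mₖ₊₁)/dₖ₊₁⌋:
  k=1: m=5, d=1, a=10
d=1 and a=2a₀=10 at k=1, so the next step gives (m, d) = (5, 1) again — its k=1 value — and the period has length 1.

[5; 10]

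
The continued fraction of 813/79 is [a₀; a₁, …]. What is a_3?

3

813 = 10·79 + 23   →  a_0 = 10
79 = 3·23 + 10   →  a_1 = 3
23 = 2·10 + 3   →  a_2 = 2
10 = 3·3 + 1   →  a_3 = 3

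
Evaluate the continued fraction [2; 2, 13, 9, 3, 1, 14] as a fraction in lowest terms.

Using pₖ = aₖpₖ₋₁ + pₖ₋₂ and qₖ = aₖqₖ₋₁ + qₖ₋₂:
  k=0: a=2, p=2, q=1
  k=1: a=2, p=5, q=2
  k=2: a=13, p=67, q=27
  k=3: a=9, p=608, q=245
  k=4: a=3, p=1891, q=762
  k=5: a=1, p=2499, q=1007
  k=6: a=14, p=36877, q=14860

36877/14860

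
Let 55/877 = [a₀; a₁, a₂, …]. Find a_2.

55 = 0·877 + 55   →  a_0 = 0
877 = 15·55 + 52   →  a_1 = 15
55 = 1·52 + 3   →  a_2 = 1

1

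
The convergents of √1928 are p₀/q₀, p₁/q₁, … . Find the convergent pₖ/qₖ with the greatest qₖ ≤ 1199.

42460/967

√1928 = [43; 1, 9, 1, 86, …] (period length 4).
Convergents:
  p_0/q_0 = 43/1
  p_1/q_1 = 44/1
  p_2/q_2 = 439/10
  p_3/q_3 = 483/11
  p_4/q_4 = 41977/956
  p_5/q_5 = 42460/967
  p_6/q_6 = 424117/9659
q_5 = 967 ≤ 1199 < 9659 = q_6, so the answer is 42460/967.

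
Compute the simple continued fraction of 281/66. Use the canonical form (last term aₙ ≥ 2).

281 = 4*66 + 17
66 = 3*17 + 15
17 = 1*15 + 2
15 = 7*2 + 1
2 = 2*1 + 0  (stop)
So 281/66 = [4; 3, 1, 7, 2].

[4; 3, 1, 7, 2]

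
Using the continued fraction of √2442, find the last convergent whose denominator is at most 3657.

117315/2374

√2442 = [49; 2, 2, 2, 98, …] (period length 4).
Convergents:
  p_0/q_0 = 49/1
  p_1/q_1 = 99/2
  p_2/q_2 = 247/5
  p_3/q_3 = 593/12
  p_4/q_4 = 58361/1181
  p_5/q_5 = 117315/2374
  p_6/q_6 = 292991/5929
q_5 = 2374 ≤ 3657 < 5929 = q_6, so the answer is 117315/2374.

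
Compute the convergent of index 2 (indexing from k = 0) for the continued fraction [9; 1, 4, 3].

Using pₖ = aₖpₖ₋₁ + pₖ₋₂, qₖ = aₖqₖ₋₁ + qₖ₋₂ (with p₋₁=1, p₋₂=0, q₋₁=0, q₋₂=1):
  k=0: a=9, p=9, q=1
  k=1: a=1, p=10, q=1
  k=2: a=4, p=49, q=5

49/5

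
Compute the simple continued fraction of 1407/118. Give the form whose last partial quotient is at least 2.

[11; 1, 12, 9]

1407 = 11×118 + 109
118 = 1×109 + 9
109 = 12×9 + 1
9 = 9×1 + 0  (stop)
So 1407/118 = [11; 1, 12, 9].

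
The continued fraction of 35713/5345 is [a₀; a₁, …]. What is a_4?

8

35713 = 6·5345 + 3643   →  a_0 = 6
5345 = 1·3643 + 1702   →  a_1 = 1
3643 = 2·1702 + 239   →  a_2 = 2
1702 = 7·239 + 29   →  a_3 = 7
239 = 8·29 + 7   →  a_4 = 8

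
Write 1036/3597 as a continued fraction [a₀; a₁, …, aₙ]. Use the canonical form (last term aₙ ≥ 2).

1036 = 0·3597 + 1036
3597 = 3·1036 + 489
1036 = 2·489 + 58
489 = 8·58 + 25
58 = 2·25 + 8
25 = 3·8 + 1
8 = 8·1 + 0  (stop)
So 1036/3597 = [0; 3, 2, 8, 2, 3, 8].

[0; 3, 2, 8, 2, 3, 8]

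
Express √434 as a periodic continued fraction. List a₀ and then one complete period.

a₀ = ⌊√434⌋ = 20.

[20; 1, 4, 1, 40]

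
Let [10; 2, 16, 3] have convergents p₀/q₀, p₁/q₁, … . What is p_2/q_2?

Using pₖ = aₖpₖ₋₁ + pₖ₋₂, qₖ = aₖqₖ₋₁ + qₖ₋₂ (with p₋₁=1, p₋₂=0, q₋₁=0, q₋₂=1):
  k=0: a=10, p=10, q=1
  k=1: a=2, p=21, q=2
  k=2: a=16, p=346, q=33

346/33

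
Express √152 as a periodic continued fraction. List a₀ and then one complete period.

[12; 3, 24]

a₀ = ⌊√152⌋ = 12.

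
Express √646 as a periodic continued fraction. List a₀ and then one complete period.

[25; 2, 2, 2, 50]

a₀ = ⌊√646⌋ = 25.
With m₀=0, d₀=1 and mₖ₊₁ = dₖaₖ − mₖ, dₖ₊₁ = (n − mₖ₊₁²)/dₖ, aₖ₊₁ = ⌊(a₀+mₖ₊₁)/dₖ₊₁⌋:
  k=1: m=25, d=21, a=2
  k=2: m=17, d=17, a=2
  k=3: m=17, d=21, a=2
  k=4: m=25, d=1, a=50
d=1 and a=2a₀=50 at k=4, so the next step gives (m, d) = (25, 21) again — its k=1 value — and the period has length 4.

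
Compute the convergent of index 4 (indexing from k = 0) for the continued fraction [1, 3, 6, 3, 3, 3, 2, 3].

262/199

Using pₖ = aₖpₖ₋₁ + pₖ₋₂, qₖ = aₖqₖ₋₁ + qₖ₋₂ (with p₋₁=1, p₋₂=0, q₋₁=0, q₋₂=1):
  k=0: a=1, p=1, q=1
  k=1: a=3, p=4, q=3
  k=2: a=6, p=25, q=19
  k=3: a=3, p=79, q=60
  k=4: a=3, p=262, q=199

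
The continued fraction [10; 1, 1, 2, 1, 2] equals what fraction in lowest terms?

201/19

Using pₖ = aₖpₖ₋₁ + pₖ₋₂ and qₖ = aₖqₖ₋₁ + qₖ₋₂:
  k=0: a=10, p=10, q=1
  k=1: a=1, p=11, q=1
  k=2: a=1, p=21, q=2
  k=3: a=2, p=53, q=5
  k=4: a=1, p=74, q=7
  k=5: a=2, p=201, q=19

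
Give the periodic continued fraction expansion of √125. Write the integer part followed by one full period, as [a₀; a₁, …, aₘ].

a₀ = ⌊√125⌋ = 11.
With m₀=0, d₀=1 and mₖ₊₁ = dₖaₖ − mₖ, dₖ₊₁ = (n − mₖ₊₁²)/dₖ, aₖ₊₁ = ⌊(a₀+mₖ₊₁)/dₖ₊₁⌋:
  k=1: m=11, d=4, a=5
  k=2: m=9, d=11, a=1
  k=3: m=2, d=11, a=1
  k=4: m=9, d=4, a=5
  k=5: m=11, d=1, a=22
d=1 and a=2a₀=22 at k=5, so the next step gives (m, d) = (11, 4) again — its k=1 value — and the period has length 5.

[11; 5, 1, 1, 5, 22]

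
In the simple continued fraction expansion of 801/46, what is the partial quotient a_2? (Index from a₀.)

801 = 17·46 + 19   →  a_0 = 17
46 = 2·19 + 8   →  a_1 = 2
19 = 2·8 + 3   →  a_2 = 2

2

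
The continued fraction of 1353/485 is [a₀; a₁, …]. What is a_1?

1353 = 2·485 + 383   →  a_0 = 2
485 = 1·383 + 102   →  a_1 = 1

1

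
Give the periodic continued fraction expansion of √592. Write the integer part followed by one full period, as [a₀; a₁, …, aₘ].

[24; 3, 48]

a₀ = ⌊√592⌋ = 24.
With m₀=0, d₀=1 and mₖ₊₁ = dₖaₖ − mₖ, dₖ₊₁ = (n − mₖ₊₁²)/dₖ, aₖ₊₁ = ⌊(a₀+mₖ₊₁)/dₖ₊₁⌋:
  k=1: m=24, d=16, a=3
  k=2: m=24, d=1, a=48
d=1 and a=2a₀=48 at k=2, so the next step gives (m, d) = (24, 16) again — its k=1 value — and the period has length 2.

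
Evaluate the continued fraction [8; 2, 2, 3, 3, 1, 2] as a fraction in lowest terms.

1699/202

Using pₖ = aₖpₖ₋₁ + pₖ₋₂ and qₖ = aₖqₖ₋₁ + qₖ₋₂:
  k=0: a=8, p=8, q=1
  k=1: a=2, p=17, q=2
  k=2: a=2, p=42, q=5
  k=3: a=3, p=143, q=17
  k=4: a=3, p=471, q=56
  k=5: a=1, p=614, q=73
  k=6: a=2, p=1699, q=202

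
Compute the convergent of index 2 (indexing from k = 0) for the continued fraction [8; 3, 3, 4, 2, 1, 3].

Using pₖ = aₖpₖ₋₁ + pₖ₋₂, qₖ = aₖqₖ₋₁ + qₖ₋₂ (with p₋₁=1, p₋₂=0, q₋₁=0, q₋₂=1):
  k=0: a=8, p=8, q=1
  k=1: a=3, p=25, q=3
  k=2: a=3, p=83, q=10

83/10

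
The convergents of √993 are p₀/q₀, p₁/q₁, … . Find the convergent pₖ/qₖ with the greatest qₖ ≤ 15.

63/2

√993 = [31; 1, 1, 20, 1, 1, 62, …] (period length 6).
Convergents:
  p_0/q_0 = 31/1
  p_1/q_1 = 32/1
  p_2/q_2 = 63/2
  p_3/q_3 = 1292/41
q_2 = 2 ≤ 15 < 41 = q_3, so the answer is 63/2.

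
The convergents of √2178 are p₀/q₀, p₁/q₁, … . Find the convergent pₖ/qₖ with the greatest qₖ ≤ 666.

19601/420

√2178 = [46; 1, 2, 46, 2, 1, 92, …] (period length 6).
Convergents:
  p_0/q_0 = 46/1
  p_1/q_1 = 47/1
  p_2/q_2 = 140/3
  p_3/q_3 = 6487/139
  p_4/q_4 = 13114/281
  p_5/q_5 = 19601/420
  p_6/q_6 = 1816406/38921
q_5 = 420 ≤ 666 < 38921 = q_6, so the answer is 19601/420.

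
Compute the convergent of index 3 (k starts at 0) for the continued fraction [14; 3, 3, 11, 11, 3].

1616/113

Using pₖ = aₖpₖ₋₁ + pₖ₋₂, qₖ = aₖqₖ₋₁ + qₖ₋₂ (with p₋₁=1, p₋₂=0, q₋₁=0, q₋₂=1):
  k=0: a=14, p=14, q=1
  k=1: a=3, p=43, q=3
  k=2: a=3, p=143, q=10
  k=3: a=11, p=1616, q=113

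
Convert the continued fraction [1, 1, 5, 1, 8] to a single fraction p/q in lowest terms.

115/62

Fold from the inside: start with 8/1.
  1 + 1/8 = 9/8
  5 + 8/9 = 53/9
  1 + 9/53 = 62/53
  1 + 53/62 = 115/62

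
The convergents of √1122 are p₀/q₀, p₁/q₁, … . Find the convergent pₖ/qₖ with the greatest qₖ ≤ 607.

8977/268

√1122 = [33; 2, 66, …] (period length 2).
Convergents:
  p_0/q_0 = 33/1
  p_1/q_1 = 67/2
  p_2/q_2 = 4455/133
  p_3/q_3 = 8977/268
  p_4/q_4 = 596937/17821
q_3 = 268 ≤ 607 < 17821 = q_4, so the answer is 8977/268.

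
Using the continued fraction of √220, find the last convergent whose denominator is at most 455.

2655/179

√220 = [14; 1, 4, 1, 28, …] (period length 4).
Convergents:
  p_0/q_0 = 14/1
  p_1/q_1 = 15/1
  p_2/q_2 = 74/5
  p_3/q_3 = 89/6
  p_4/q_4 = 2566/173
  p_5/q_5 = 2655/179
  p_6/q_6 = 13186/889
q_5 = 179 ≤ 455 < 889 = q_6, so the answer is 2655/179.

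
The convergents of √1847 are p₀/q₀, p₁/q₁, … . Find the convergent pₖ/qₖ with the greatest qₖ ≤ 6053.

√1847 = [42; 1, 41, 1, 84, …] (period length 4).
Convergents:
  p_0/q_0 = 42/1
  p_1/q_1 = 43/1
  p_2/q_2 = 1805/42
  p_3/q_3 = 1848/43
  p_4/q_4 = 157037/3654
  p_5/q_5 = 158885/3697
  p_6/q_6 = 6671322/155231
q_5 = 3697 ≤ 6053 < 155231 = q_6, so the answer is 158885/3697.

158885/3697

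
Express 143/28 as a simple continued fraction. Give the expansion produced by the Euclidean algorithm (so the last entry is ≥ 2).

[5; 9, 3]

143 = 5*28 + 3
28 = 9*3 + 1
3 = 3*1 + 0  (stop)
So 143/28 = [5; 9, 3].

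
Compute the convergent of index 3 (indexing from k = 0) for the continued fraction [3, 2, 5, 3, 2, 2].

121/35

Using pₖ = aₖpₖ₋₁ + pₖ₋₂, qₖ = aₖqₖ₋₁ + qₖ₋₂ (with p₋₁=1, p₋₂=0, q₋₁=0, q₋₂=1):
  k=0: a=3, p=3, q=1
  k=1: a=2, p=7, q=2
  k=2: a=5, p=38, q=11
  k=3: a=3, p=121, q=35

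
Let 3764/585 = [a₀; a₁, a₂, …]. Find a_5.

1

3764 = 6·585 + 254   →  a_0 = 6
585 = 2·254 + 77   →  a_1 = 2
254 = 3·77 + 23   →  a_2 = 3
77 = 3·23 + 8   →  a_3 = 3
23 = 2·8 + 7   →  a_4 = 2
8 = 1·7 + 1   →  a_5 = 1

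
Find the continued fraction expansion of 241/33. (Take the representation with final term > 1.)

241 = 7·33 + 10
33 = 3·10 + 3
10 = 3·3 + 1
3 = 3·1 + 0  (stop)
So 241/33 = [7; 3, 3, 3].

[7; 3, 3, 3]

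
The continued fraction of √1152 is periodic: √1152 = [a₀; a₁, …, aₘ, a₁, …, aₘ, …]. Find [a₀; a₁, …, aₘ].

[33; 1, 15, 1, 66]

a₀ = ⌊√1152⌋ = 33.
With m₀=0, d₀=1 and mₖ₊₁ = dₖaₖ − mₖ, dₖ₊₁ = (n − mₖ₊₁²)/dₖ, aₖ₊₁ = ⌊(a₀+mₖ₊₁)/dₖ₊₁⌋:
  k=1: m=33, d=63, a=1
  k=2: m=30, d=4, a=15
  k=3: m=30, d=63, a=1
  k=4: m=33, d=1, a=66
d=1 and a=2a₀=66 at k=4, so the next step gives (m, d) = (33, 63) again — its k=1 value — and the period has length 4.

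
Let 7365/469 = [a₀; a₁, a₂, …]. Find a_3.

7365 = 15·469 + 330   →  a_0 = 15
469 = 1·330 + 139   →  a_1 = 1
330 = 2·139 + 52   →  a_2 = 2
139 = 2·52 + 35   →  a_3 = 2

2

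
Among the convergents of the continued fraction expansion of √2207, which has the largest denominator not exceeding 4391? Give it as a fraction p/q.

√2207 = [46; 1, 45, 1, 92, …] (period length 4).
Convergents:
  p_0/q_0 = 46/1
  p_1/q_1 = 47/1
  p_2/q_2 = 2161/46
  p_3/q_3 = 2208/47
  p_4/q_4 = 205297/4370
  p_5/q_5 = 207505/4417
q_4 = 4370 ≤ 4391 < 4417 = q_5, so the answer is 205297/4370.

205297/4370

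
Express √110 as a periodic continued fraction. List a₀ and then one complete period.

[10; 2, 20]

a₀ = ⌊√110⌋ = 10.
With m₀=0, d₀=1 and mₖ₊₁ = dₖaₖ − mₖ, dₖ₊₁ = (n − mₖ₊₁²)/dₖ, aₖ₊₁ = ⌊(a₀+mₖ₊₁)/dₖ₊₁⌋:
  k=1: m=10, d=10, a=2
  k=2: m=10, d=1, a=20
d=1 and a=2a₀=20 at k=2, so the next step gives (m, d) = (10, 10) again — its k=1 value — and the period has length 2.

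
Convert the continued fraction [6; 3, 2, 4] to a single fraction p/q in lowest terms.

195/31

Using pₖ = aₖpₖ₋₁ + pₖ₋₂ and qₖ = aₖqₖ₋₁ + qₖ₋₂:
  k=0: a=6, p=6, q=1
  k=1: a=3, p=19, q=3
  k=2: a=2, p=44, q=7
  k=3: a=4, p=195, q=31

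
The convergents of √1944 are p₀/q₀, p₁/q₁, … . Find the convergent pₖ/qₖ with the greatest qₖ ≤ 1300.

42724/969

√1944 = [44; 11, 88, …] (period length 2).
Convergents:
  p_0/q_0 = 44/1
  p_1/q_1 = 485/11
  p_2/q_2 = 42724/969
  p_3/q_3 = 470449/10670
q_2 = 969 ≤ 1300 < 10670 = q_3, so the answer is 42724/969.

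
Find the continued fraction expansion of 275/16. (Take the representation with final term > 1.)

[17; 5, 3]

275 = 17×16 + 3
16 = 5×3 + 1
3 = 3×1 + 0  (stop)
So 275/16 = [17; 5, 3].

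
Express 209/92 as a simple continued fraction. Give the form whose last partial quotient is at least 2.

209 = 2*92 + 25
92 = 3*25 + 17
25 = 1*17 + 8
17 = 2*8 + 1
8 = 8*1 + 0  (stop)
So 209/92 = [2; 3, 1, 2, 8].

[2; 3, 1, 2, 8]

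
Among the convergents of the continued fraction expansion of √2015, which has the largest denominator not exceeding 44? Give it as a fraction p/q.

404/9

√2015 = [44; 1, 7, 1, 88, …] (period length 4).
Convergents:
  p_0/q_0 = 44/1
  p_1/q_1 = 45/1
  p_2/q_2 = 359/8
  p_3/q_3 = 404/9
  p_4/q_4 = 35911/800
q_3 = 9 ≤ 44 < 800 = q_4, so the answer is 404/9.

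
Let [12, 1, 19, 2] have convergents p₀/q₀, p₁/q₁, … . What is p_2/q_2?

259/20

Using pₖ = aₖpₖ₋₁ + pₖ₋₂, qₖ = aₖqₖ₋₁ + qₖ₋₂ (with p₋₁=1, p₋₂=0, q₋₁=0, q₋₂=1):
  k=0: a=12, p=12, q=1
  k=1: a=1, p=13, q=1
  k=2: a=19, p=259, q=20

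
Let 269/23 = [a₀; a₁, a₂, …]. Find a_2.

2

269 = 11·23 + 16   →  a_0 = 11
23 = 1·16 + 7   →  a_1 = 1
16 = 2·7 + 2   →  a_2 = 2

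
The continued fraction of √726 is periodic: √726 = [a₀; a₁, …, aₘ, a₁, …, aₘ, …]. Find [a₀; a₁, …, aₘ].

a₀ = ⌊√726⌋ = 26.
With m₀=0, d₀=1 and mₖ₊₁ = dₖaₖ − mₖ, dₖ₊₁ = (n − mₖ₊₁²)/dₖ, aₖ₊₁ = ⌊(a₀+mₖ₊₁)/dₖ₊₁⌋:
  k=1: m=26, d=50, a=1
  k=2: m=24, d=3, a=16
  k=3: m=24, d=50, a=1
  k=4: m=26, d=1, a=52
d=1 and a=2a₀=52 at k=4, so the next step gives (m, d) = (26, 50) again — its k=1 value — and the period has length 4.

[26; 1, 16, 1, 52]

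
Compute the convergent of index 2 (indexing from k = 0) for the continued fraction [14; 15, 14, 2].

Using pₖ = aₖpₖ₋₁ + pₖ₋₂, qₖ = aₖqₖ₋₁ + qₖ₋₂ (with p₋₁=1, p₋₂=0, q₋₁=0, q₋₂=1):
  k=0: a=14, p=14, q=1
  k=1: a=15, p=211, q=15
  k=2: a=14, p=2968, q=211

2968/211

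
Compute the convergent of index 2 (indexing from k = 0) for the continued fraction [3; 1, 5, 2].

Using pₖ = aₖpₖ₋₁ + pₖ₋₂, qₖ = aₖqₖ₋₁ + qₖ₋₂ (with p₋₁=1, p₋₂=0, q₋₁=0, q₋₂=1):
  k=0: a=3, p=3, q=1
  k=1: a=1, p=4, q=1
  k=2: a=5, p=23, q=6

23/6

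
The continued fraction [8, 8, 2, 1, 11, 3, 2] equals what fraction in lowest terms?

17003/2094

Fold from the inside: start with 2/1.
  3 + 1/2 = 7/2
  11 + 2/7 = 79/7
  1 + 7/79 = 86/79
  2 + 79/86 = 251/86
  8 + 86/251 = 2094/251
  8 + 251/2094 = 17003/2094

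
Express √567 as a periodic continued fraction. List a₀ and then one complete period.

[23; 1, 4, 3, 4, 1, 46]

a₀ = ⌊√567⌋ = 23.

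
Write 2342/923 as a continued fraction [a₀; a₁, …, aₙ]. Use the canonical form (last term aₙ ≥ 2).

2342 = 2*923 + 496
923 = 1*496 + 427
496 = 1*427 + 69
427 = 6*69 + 13
69 = 5*13 + 4
13 = 3*4 + 1
4 = 4*1 + 0  (stop)
So 2342/923 = [2; 1, 1, 6, 5, 3, 4].

[2; 1, 1, 6, 5, 3, 4]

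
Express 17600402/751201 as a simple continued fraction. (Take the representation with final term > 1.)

17600402 = 23·751201 + 322779
751201 = 2·322779 + 105643
322779 = 3·105643 + 5850
105643 = 18·5850 + 343
5850 = 17·343 + 19
343 = 18·19 + 1
19 = 19·1 + 0  (stop)
So 17600402/751201 = [23; 2, 3, 18, 17, 18, 19].

[23; 2, 3, 18, 17, 18, 19]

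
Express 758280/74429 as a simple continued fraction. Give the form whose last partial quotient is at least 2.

[10; 5, 3, 8, 10, 18, 3]

758280 = 10·74429 + 13990
74429 = 5·13990 + 4479
13990 = 3·4479 + 553
4479 = 8·553 + 55
553 = 10·55 + 3
55 = 18·3 + 1
3 = 3·1 + 0  (stop)
So 758280/74429 = [10; 5, 3, 8, 10, 18, 3].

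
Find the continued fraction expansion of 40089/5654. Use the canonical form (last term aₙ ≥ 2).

[7; 11, 15, 2, 16]

40089 = 7×5654 + 511
5654 = 11×511 + 33
511 = 15×33 + 16
33 = 2×16 + 1
16 = 16×1 + 0  (stop)
So 40089/5654 = [7; 11, 15, 2, 16].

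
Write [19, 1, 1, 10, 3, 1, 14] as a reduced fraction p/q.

Fold from the inside: start with 14/1.
  1 + 1/14 = 15/14
  3 + 14/15 = 59/15
  10 + 15/59 = 605/59
  1 + 59/605 = 664/605
  1 + 605/664 = 1269/664
  19 + 664/1269 = 24775/1269

24775/1269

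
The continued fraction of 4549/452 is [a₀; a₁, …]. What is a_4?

4549 = 10·452 + 29   →  a_0 = 10
452 = 15·29 + 17   →  a_1 = 15
29 = 1·17 + 12   →  a_2 = 1
17 = 1·12 + 5   →  a_3 = 1
12 = 2·5 + 2   →  a_4 = 2

2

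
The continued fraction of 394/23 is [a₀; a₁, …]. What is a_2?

1

394 = 17·23 + 3   →  a_0 = 17
23 = 7·3 + 2   →  a_1 = 7
3 = 1·2 + 1   →  a_2 = 1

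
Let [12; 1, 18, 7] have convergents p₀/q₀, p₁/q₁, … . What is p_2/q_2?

Using pₖ = aₖpₖ₋₁ + pₖ₋₂, qₖ = aₖqₖ₋₁ + qₖ₋₂ (with p₋₁=1, p₋₂=0, q₋₁=0, q₋₂=1):
  k=0: a=12, p=12, q=1
  k=1: a=1, p=13, q=1
  k=2: a=18, p=246, q=19

246/19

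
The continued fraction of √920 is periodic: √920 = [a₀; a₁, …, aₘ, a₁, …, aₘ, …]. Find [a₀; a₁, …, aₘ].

[30; 3, 60]

a₀ = ⌊√920⌋ = 30.
With m₀=0, d₀=1 and mₖ₊₁ = dₖaₖ − mₖ, dₖ₊₁ = (n − mₖ₊₁²)/dₖ, aₖ₊₁ = ⌊(a₀+mₖ₊₁)/dₖ₊₁⌋:
  k=1: m=30, d=20, a=3
  k=2: m=30, d=1, a=60
d=1 and a=2a₀=60 at k=2, so the next step gives (m, d) = (30, 20) again — its k=1 value — and the period has length 2.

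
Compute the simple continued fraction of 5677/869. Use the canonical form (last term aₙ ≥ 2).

[6; 1, 1, 7, 8, 7]

5677 = 6×869 + 463
869 = 1×463 + 406
463 = 1×406 + 57
406 = 7×57 + 7
57 = 8×7 + 1
7 = 7×1 + 0  (stop)
So 5677/869 = [6; 1, 1, 7, 8, 7].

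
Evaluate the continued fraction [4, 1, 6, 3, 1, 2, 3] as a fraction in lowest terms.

1308/269

Using pₖ = aₖpₖ₋₁ + pₖ₋₂ and qₖ = aₖqₖ₋₁ + qₖ₋₂:
  k=0: a=4, p=4, q=1
  k=1: a=1, p=5, q=1
  k=2: a=6, p=34, q=7
  k=3: a=3, p=107, q=22
  k=4: a=1, p=141, q=29
  k=5: a=2, p=389, q=80
  k=6: a=3, p=1308, q=269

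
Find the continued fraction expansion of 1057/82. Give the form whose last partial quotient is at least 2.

1057 = 12×82 + 73
82 = 1×73 + 9
73 = 8×9 + 1
9 = 9×1 + 0  (stop)
So 1057/82 = [12; 1, 8, 9].

[12; 1, 8, 9]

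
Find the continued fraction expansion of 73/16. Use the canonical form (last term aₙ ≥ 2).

[4; 1, 1, 3, 2]

73 = 4*16 + 9
16 = 1*9 + 7
9 = 1*7 + 2
7 = 3*2 + 1
2 = 2*1 + 0  (stop)
So 73/16 = [4; 1, 1, 3, 2].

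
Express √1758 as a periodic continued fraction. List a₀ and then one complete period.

[41; 1, 12, 1, 82]

a₀ = ⌊√1758⌋ = 41.
With m₀=0, d₀=1 and mₖ₊₁ = dₖaₖ − mₖ, dₖ₊₁ = (n − mₖ₊₁²)/dₖ, aₖ₊₁ = ⌊(a₀+mₖ₊₁)/dₖ₊₁⌋:
  k=1: m=41, d=77, a=1
  k=2: m=36, d=6, a=12
  k=3: m=36, d=77, a=1
  k=4: m=41, d=1, a=82
d=1 and a=2a₀=82 at k=4, so the next step gives (m, d) = (41, 77) again — its k=1 value — and the period has length 4.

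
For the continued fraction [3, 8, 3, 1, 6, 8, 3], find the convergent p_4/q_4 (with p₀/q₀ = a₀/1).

696/223

Using pₖ = aₖpₖ₋₁ + pₖ₋₂, qₖ = aₖqₖ₋₁ + qₖ₋₂ (with p₋₁=1, p₋₂=0, q₋₁=0, q₋₂=1):
  k=0: a=3, p=3, q=1
  k=1: a=8, p=25, q=8
  k=2: a=3, p=78, q=25
  k=3: a=1, p=103, q=33
  k=4: a=6, p=696, q=223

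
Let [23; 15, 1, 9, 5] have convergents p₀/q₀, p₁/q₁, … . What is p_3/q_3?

3667/159

Using pₖ = aₖpₖ₋₁ + pₖ₋₂, qₖ = aₖqₖ₋₁ + qₖ₋₂ (with p₋₁=1, p₋₂=0, q₋₁=0, q₋₂=1):
  k=0: a=23, p=23, q=1
  k=1: a=15, p=346, q=15
  k=2: a=1, p=369, q=16
  k=3: a=9, p=3667, q=159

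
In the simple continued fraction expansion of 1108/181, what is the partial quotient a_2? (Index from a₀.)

1108 = 6·181 + 22   →  a_0 = 6
181 = 8·22 + 5   →  a_1 = 8
22 = 4·5 + 2   →  a_2 = 4

4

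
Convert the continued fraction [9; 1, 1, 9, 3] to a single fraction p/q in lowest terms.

Fold from the inside: start with 3/1.
  9 + 1/3 = 28/3
  1 + 3/28 = 31/28
  1 + 28/31 = 59/31
  9 + 31/59 = 562/59

562/59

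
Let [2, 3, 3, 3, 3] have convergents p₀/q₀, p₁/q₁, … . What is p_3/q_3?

Using pₖ = aₖpₖ₋₁ + pₖ₋₂, qₖ = aₖqₖ₋₁ + qₖ₋₂ (with p₋₁=1, p₋₂=0, q₋₁=0, q₋₂=1):
  k=0: a=2, p=2, q=1
  k=1: a=3, p=7, q=3
  k=2: a=3, p=23, q=10
  k=3: a=3, p=76, q=33

76/33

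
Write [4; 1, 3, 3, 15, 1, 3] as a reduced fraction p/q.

Using pₖ = aₖpₖ₋₁ + pₖ₋₂ and qₖ = aₖqₖ₋₁ + qₖ₋₂:
  k=0: a=4, p=4, q=1
  k=1: a=1, p=5, q=1
  k=2: a=3, p=19, q=4
  k=3: a=3, p=62, q=13
  k=4: a=15, p=949, q=199
  k=5: a=1, p=1011, q=212
  k=6: a=3, p=3982, q=835

3982/835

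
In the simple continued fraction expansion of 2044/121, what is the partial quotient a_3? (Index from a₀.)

2044 = 16·121 + 108   →  a_0 = 16
121 = 1·108 + 13   →  a_1 = 1
108 = 8·13 + 4   →  a_2 = 8
13 = 3·4 + 1   →  a_3 = 3

3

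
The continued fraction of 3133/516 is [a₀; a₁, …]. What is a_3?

3133 = 6·516 + 37   →  a_0 = 6
516 = 13·37 + 35   →  a_1 = 13
37 = 1·35 + 2   →  a_2 = 1
35 = 17·2 + 1   →  a_3 = 17

17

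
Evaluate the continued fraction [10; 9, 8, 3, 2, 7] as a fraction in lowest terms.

Using pₖ = aₖpₖ₋₁ + pₖ₋₂ and qₖ = aₖqₖ₋₁ + qₖ₋₂:
  k=0: a=10, p=10, q=1
  k=1: a=9, p=91, q=9
  k=2: a=8, p=738, q=73
  k=3: a=3, p=2305, q=228
  k=4: a=2, p=5348, q=529
  k=5: a=7, p=39741, q=3931

39741/3931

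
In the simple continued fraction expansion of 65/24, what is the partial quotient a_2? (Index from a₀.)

2

65 = 2·24 + 17   →  a_0 = 2
24 = 1·17 + 7   →  a_1 = 1
17 = 2·7 + 3   →  a_2 = 2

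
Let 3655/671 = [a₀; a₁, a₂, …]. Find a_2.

4

3655 = 5·671 + 300   →  a_0 = 5
671 = 2·300 + 71   →  a_1 = 2
300 = 4·71 + 16   →  a_2 = 4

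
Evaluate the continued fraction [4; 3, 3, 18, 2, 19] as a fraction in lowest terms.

Fold from the inside: start with 19/1.
  2 + 1/19 = 39/19
  18 + 19/39 = 721/39
  3 + 39/721 = 2202/721
  3 + 721/2202 = 7327/2202
  4 + 2202/7327 = 31510/7327

31510/7327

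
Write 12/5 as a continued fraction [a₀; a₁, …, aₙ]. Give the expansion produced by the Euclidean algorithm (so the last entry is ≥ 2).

12 = 2*5 + 2
5 = 2*2 + 1
2 = 2*1 + 0  (stop)
So 12/5 = [2; 2, 2].

[2; 2, 2]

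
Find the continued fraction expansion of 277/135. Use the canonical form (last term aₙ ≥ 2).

277 = 2×135 + 7
135 = 19×7 + 2
7 = 3×2 + 1
2 = 2×1 + 0  (stop)
So 277/135 = [2; 19, 3, 2].

[2; 19, 3, 2]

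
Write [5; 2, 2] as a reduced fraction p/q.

Fold from the inside: start with 2/1.
  2 + 1/2 = 5/2
  5 + 2/5 = 27/5

27/5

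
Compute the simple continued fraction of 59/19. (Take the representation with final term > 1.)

[3; 9, 2]

59 = 3·19 + 2
19 = 9·2 + 1
2 = 2·1 + 0  (stop)
So 59/19 = [3; 9, 2].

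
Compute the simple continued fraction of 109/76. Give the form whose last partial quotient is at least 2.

[1; 2, 3, 3, 3]

109 = 1×76 + 33
76 = 2×33 + 10
33 = 3×10 + 3
10 = 3×3 + 1
3 = 3×1 + 0  (stop)
So 109/76 = [1; 2, 3, 3, 3].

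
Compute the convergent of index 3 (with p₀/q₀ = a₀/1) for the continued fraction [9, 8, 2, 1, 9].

Using pₖ = aₖpₖ₋₁ + pₖ₋₂, qₖ = aₖqₖ₋₁ + qₖ₋₂ (with p₋₁=1, p₋₂=0, q₋₁=0, q₋₂=1):
  k=0: a=9, p=9, q=1
  k=1: a=8, p=73, q=8
  k=2: a=2, p=155, q=17
  k=3: a=1, p=228, q=25

228/25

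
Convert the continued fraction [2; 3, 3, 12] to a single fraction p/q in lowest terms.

283/123

Fold from the inside: start with 12/1.
  3 + 1/12 = 37/12
  3 + 12/37 = 123/37
  2 + 37/123 = 283/123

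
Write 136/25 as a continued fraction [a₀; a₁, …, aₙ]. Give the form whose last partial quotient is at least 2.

136 = 5*25 + 11
25 = 2*11 + 3
11 = 3*3 + 2
3 = 1*2 + 1
2 = 2*1 + 0  (stop)
So 136/25 = [5; 2, 3, 1, 2].

[5; 2, 3, 1, 2]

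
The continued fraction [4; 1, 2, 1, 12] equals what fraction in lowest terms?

Using pₖ = aₖpₖ₋₁ + pₖ₋₂ and qₖ = aₖqₖ₋₁ + qₖ₋₂:
  k=0: a=4, p=4, q=1
  k=1: a=1, p=5, q=1
  k=2: a=2, p=14, q=3
  k=3: a=1, p=19, q=4
  k=4: a=12, p=242, q=51

242/51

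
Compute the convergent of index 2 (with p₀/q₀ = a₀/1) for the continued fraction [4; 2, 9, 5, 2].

85/19

Using pₖ = aₖpₖ₋₁ + pₖ₋₂, qₖ = aₖqₖ₋₁ + qₖ₋₂ (with p₋₁=1, p₋₂=0, q₋₁=0, q₋₂=1):
  k=0: a=4, p=4, q=1
  k=1: a=2, p=9, q=2
  k=2: a=9, p=85, q=19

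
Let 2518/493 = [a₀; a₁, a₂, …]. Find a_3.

2518 = 5·493 + 53   →  a_0 = 5
493 = 9·53 + 16   →  a_1 = 9
53 = 3·16 + 5   →  a_2 = 3
16 = 3·5 + 1   →  a_3 = 3

3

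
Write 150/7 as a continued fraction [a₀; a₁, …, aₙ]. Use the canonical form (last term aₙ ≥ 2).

150 = 21*7 + 3
7 = 2*3 + 1
3 = 3*1 + 0  (stop)
So 150/7 = [21; 2, 3].

[21; 2, 3]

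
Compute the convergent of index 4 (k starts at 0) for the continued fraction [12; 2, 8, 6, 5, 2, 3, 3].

Using pₖ = aₖpₖ₋₁ + pₖ₋₂, qₖ = aₖqₖ₋₁ + qₖ₋₂ (with p₋₁=1, p₋₂=0, q₋₁=0, q₋₂=1):
  k=0: a=12, p=12, q=1
  k=1: a=2, p=25, q=2
  k=2: a=8, p=212, q=17
  k=3: a=6, p=1297, q=104
  k=4: a=5, p=6697, q=537

6697/537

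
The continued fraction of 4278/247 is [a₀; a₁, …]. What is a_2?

4278 = 17·247 + 79   →  a_0 = 17
247 = 3·79 + 10   →  a_1 = 3
79 = 7·10 + 9   →  a_2 = 7

7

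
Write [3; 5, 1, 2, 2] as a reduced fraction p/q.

127/40

Fold from the inside: start with 2/1.
  2 + 1/2 = 5/2
  1 + 2/5 = 7/5
  5 + 5/7 = 40/7
  3 + 7/40 = 127/40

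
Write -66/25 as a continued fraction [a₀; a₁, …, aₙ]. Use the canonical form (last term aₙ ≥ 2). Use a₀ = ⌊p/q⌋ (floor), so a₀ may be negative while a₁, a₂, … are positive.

-66 = -3*25 + 9
25 = 2*9 + 7
9 = 1*7 + 2
7 = 3*2 + 1
2 = 2*1 + 0  (stop)
So -66/25 = [-3; 2, 1, 3, 2].

[-3; 2, 1, 3, 2]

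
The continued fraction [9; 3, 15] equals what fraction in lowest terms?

Using pₖ = aₖpₖ₋₁ + pₖ₋₂ and qₖ = aₖqₖ₋₁ + qₖ₋₂:
  k=0: a=9, p=9, q=1
  k=1: a=3, p=28, q=3
  k=2: a=15, p=429, q=46

429/46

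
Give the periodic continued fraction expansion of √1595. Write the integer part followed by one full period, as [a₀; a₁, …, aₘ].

a₀ = ⌊√1595⌋ = 39.
With m₀=0, d₀=1 and mₖ₊₁ = dₖaₖ − mₖ, dₖ₊₁ = (n − mₖ₊₁²)/dₖ, aₖ₊₁ = ⌊(a₀+mₖ₊₁)/dₖ₊₁⌋:
  k=1: m=39, d=74, a=1
  k=2: m=35, d=5, a=14
  k=3: m=35, d=74, a=1
  k=4: m=39, d=1, a=78
d=1 and a=2a₀=78 at k=4, so the next step gives (m, d) = (39, 74) again — its k=1 value — and the period has length 4.

[39; 1, 14, 1, 78]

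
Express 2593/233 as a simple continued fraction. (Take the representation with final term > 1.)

2593 = 11×233 + 30
233 = 7×30 + 23
30 = 1×23 + 7
23 = 3×7 + 2
7 = 3×2 + 1
2 = 2×1 + 0  (stop)
So 2593/233 = [11; 7, 1, 3, 3, 2].

[11; 7, 1, 3, 3, 2]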